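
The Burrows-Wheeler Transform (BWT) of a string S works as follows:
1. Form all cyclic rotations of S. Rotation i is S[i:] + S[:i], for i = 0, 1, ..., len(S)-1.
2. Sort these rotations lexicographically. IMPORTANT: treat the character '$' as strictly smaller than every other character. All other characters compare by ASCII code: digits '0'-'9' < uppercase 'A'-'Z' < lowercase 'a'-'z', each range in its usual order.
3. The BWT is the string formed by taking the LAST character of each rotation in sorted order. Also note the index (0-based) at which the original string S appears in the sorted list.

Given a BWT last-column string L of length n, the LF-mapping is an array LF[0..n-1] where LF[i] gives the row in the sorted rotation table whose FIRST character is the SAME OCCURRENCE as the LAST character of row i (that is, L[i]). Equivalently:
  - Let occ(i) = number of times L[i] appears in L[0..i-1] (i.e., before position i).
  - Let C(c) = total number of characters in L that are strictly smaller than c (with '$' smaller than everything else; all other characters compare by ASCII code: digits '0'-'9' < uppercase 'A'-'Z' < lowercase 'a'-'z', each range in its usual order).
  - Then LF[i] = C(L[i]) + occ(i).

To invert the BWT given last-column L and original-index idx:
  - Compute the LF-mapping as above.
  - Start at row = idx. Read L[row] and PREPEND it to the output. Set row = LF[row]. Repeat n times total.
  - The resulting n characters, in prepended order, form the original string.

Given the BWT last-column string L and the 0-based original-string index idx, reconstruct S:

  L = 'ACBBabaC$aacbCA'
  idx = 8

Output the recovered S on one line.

LF mapping: 1 5 3 4 8 12 9 6 0 10 11 14 13 7 2
Walk LF starting at row 8, prepending L[row]:
  step 1: row=8, L[8]='$', prepend. Next row=LF[8]=0
  step 2: row=0, L[0]='A', prepend. Next row=LF[0]=1
  step 3: row=1, L[1]='C', prepend. Next row=LF[1]=5
  step 4: row=5, L[5]='b', prepend. Next row=LF[5]=12
  step 5: row=12, L[12]='b', prepend. Next row=LF[12]=13
  step 6: row=13, L[13]='C', prepend. Next row=LF[13]=7
  step 7: row=7, L[7]='C', prepend. Next row=LF[7]=6
  step 8: row=6, L[6]='a', prepend. Next row=LF[6]=9
  step 9: row=9, L[9]='a', prepend. Next row=LF[9]=10
  step 10: row=10, L[10]='a', prepend. Next row=LF[10]=11
  step 11: row=11, L[11]='c', prepend. Next row=LF[11]=14
  step 12: row=14, L[14]='A', prepend. Next row=LF[14]=2
  step 13: row=2, L[2]='B', prepend. Next row=LF[2]=3
  step 14: row=3, L[3]='B', prepend. Next row=LF[3]=4
  step 15: row=4, L[4]='a', prepend. Next row=LF[4]=8
Reversed output: aBBAcaaaCCbbCA$

Answer: aBBAcaaaCCbbCA$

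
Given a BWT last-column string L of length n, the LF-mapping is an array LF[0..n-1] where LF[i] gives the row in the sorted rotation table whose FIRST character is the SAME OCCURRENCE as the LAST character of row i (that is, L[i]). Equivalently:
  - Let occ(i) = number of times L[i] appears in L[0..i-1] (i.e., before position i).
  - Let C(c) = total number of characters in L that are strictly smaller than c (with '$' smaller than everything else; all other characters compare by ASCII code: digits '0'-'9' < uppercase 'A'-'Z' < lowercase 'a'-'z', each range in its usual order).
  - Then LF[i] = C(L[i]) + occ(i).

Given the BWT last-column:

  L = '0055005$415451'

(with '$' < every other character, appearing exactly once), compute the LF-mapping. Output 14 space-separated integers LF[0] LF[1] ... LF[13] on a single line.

Answer: 1 2 9 10 3 4 11 0 7 5 12 8 13 6

Derivation:
Char counts: '$':1, '0':4, '1':2, '4':2, '5':5
C (first-col start): C('$')=0, C('0')=1, C('1')=5, C('4')=7, C('5')=9
L[0]='0': occ=0, LF[0]=C('0')+0=1+0=1
L[1]='0': occ=1, LF[1]=C('0')+1=1+1=2
L[2]='5': occ=0, LF[2]=C('5')+0=9+0=9
L[3]='5': occ=1, LF[3]=C('5')+1=9+1=10
L[4]='0': occ=2, LF[4]=C('0')+2=1+2=3
L[5]='0': occ=3, LF[5]=C('0')+3=1+3=4
L[6]='5': occ=2, LF[6]=C('5')+2=9+2=11
L[7]='$': occ=0, LF[7]=C('$')+0=0+0=0
L[8]='4': occ=0, LF[8]=C('4')+0=7+0=7
L[9]='1': occ=0, LF[9]=C('1')+0=5+0=5
L[10]='5': occ=3, LF[10]=C('5')+3=9+3=12
L[11]='4': occ=1, LF[11]=C('4')+1=7+1=8
L[12]='5': occ=4, LF[12]=C('5')+4=9+4=13
L[13]='1': occ=1, LF[13]=C('1')+1=5+1=6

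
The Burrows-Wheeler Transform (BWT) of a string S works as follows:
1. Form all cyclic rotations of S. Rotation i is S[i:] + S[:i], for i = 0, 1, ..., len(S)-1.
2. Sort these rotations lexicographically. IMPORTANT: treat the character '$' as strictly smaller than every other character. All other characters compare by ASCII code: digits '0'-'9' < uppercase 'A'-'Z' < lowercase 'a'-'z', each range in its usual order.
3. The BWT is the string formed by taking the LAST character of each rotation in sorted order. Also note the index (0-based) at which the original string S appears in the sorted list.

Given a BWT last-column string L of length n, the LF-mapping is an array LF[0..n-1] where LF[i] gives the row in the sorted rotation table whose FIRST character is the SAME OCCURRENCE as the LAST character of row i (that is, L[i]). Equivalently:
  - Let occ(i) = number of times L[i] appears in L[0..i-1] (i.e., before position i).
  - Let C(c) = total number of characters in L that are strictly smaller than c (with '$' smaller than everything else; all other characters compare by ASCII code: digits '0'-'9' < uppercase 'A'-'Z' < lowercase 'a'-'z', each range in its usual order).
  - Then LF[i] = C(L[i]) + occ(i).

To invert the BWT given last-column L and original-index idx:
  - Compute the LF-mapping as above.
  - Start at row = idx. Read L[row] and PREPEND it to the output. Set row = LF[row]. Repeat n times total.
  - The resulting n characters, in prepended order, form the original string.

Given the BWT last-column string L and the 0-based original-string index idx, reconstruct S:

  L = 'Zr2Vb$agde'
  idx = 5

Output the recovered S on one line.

Answer: badger2VZ$

Derivation:
LF mapping: 3 9 1 2 5 0 4 8 6 7
Walk LF starting at row 5, prepending L[row]:
  step 1: row=5, L[5]='$', prepend. Next row=LF[5]=0
  step 2: row=0, L[0]='Z', prepend. Next row=LF[0]=3
  step 3: row=3, L[3]='V', prepend. Next row=LF[3]=2
  step 4: row=2, L[2]='2', prepend. Next row=LF[2]=1
  step 5: row=1, L[1]='r', prepend. Next row=LF[1]=9
  step 6: row=9, L[9]='e', prepend. Next row=LF[9]=7
  step 7: row=7, L[7]='g', prepend. Next row=LF[7]=8
  step 8: row=8, L[8]='d', prepend. Next row=LF[8]=6
  step 9: row=6, L[6]='a', prepend. Next row=LF[6]=4
  step 10: row=4, L[4]='b', prepend. Next row=LF[4]=5
Reversed output: badger2VZ$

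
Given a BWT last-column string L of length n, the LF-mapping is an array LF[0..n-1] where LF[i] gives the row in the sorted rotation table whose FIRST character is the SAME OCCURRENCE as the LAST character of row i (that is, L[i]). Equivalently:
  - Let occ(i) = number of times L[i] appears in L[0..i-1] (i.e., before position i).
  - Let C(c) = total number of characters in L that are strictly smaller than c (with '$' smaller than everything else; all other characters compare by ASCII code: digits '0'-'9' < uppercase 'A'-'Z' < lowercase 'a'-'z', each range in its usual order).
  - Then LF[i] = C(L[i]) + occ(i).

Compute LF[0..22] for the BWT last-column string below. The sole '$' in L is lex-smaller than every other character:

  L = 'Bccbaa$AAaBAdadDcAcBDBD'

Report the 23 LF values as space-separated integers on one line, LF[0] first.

Char counts: '$':1, 'A':4, 'B':4, 'D':3, 'a':4, 'b':1, 'c':4, 'd':2
C (first-col start): C('$')=0, C('A')=1, C('B')=5, C('D')=9, C('a')=12, C('b')=16, C('c')=17, C('d')=21
L[0]='B': occ=0, LF[0]=C('B')+0=5+0=5
L[1]='c': occ=0, LF[1]=C('c')+0=17+0=17
L[2]='c': occ=1, LF[2]=C('c')+1=17+1=18
L[3]='b': occ=0, LF[3]=C('b')+0=16+0=16
L[4]='a': occ=0, LF[4]=C('a')+0=12+0=12
L[5]='a': occ=1, LF[5]=C('a')+1=12+1=13
L[6]='$': occ=0, LF[6]=C('$')+0=0+0=0
L[7]='A': occ=0, LF[7]=C('A')+0=1+0=1
L[8]='A': occ=1, LF[8]=C('A')+1=1+1=2
L[9]='a': occ=2, LF[9]=C('a')+2=12+2=14
L[10]='B': occ=1, LF[10]=C('B')+1=5+1=6
L[11]='A': occ=2, LF[11]=C('A')+2=1+2=3
L[12]='d': occ=0, LF[12]=C('d')+0=21+0=21
L[13]='a': occ=3, LF[13]=C('a')+3=12+3=15
L[14]='d': occ=1, LF[14]=C('d')+1=21+1=22
L[15]='D': occ=0, LF[15]=C('D')+0=9+0=9
L[16]='c': occ=2, LF[16]=C('c')+2=17+2=19
L[17]='A': occ=3, LF[17]=C('A')+3=1+3=4
L[18]='c': occ=3, LF[18]=C('c')+3=17+3=20
L[19]='B': occ=2, LF[19]=C('B')+2=5+2=7
L[20]='D': occ=1, LF[20]=C('D')+1=9+1=10
L[21]='B': occ=3, LF[21]=C('B')+3=5+3=8
L[22]='D': occ=2, LF[22]=C('D')+2=9+2=11

Answer: 5 17 18 16 12 13 0 1 2 14 6 3 21 15 22 9 19 4 20 7 10 8 11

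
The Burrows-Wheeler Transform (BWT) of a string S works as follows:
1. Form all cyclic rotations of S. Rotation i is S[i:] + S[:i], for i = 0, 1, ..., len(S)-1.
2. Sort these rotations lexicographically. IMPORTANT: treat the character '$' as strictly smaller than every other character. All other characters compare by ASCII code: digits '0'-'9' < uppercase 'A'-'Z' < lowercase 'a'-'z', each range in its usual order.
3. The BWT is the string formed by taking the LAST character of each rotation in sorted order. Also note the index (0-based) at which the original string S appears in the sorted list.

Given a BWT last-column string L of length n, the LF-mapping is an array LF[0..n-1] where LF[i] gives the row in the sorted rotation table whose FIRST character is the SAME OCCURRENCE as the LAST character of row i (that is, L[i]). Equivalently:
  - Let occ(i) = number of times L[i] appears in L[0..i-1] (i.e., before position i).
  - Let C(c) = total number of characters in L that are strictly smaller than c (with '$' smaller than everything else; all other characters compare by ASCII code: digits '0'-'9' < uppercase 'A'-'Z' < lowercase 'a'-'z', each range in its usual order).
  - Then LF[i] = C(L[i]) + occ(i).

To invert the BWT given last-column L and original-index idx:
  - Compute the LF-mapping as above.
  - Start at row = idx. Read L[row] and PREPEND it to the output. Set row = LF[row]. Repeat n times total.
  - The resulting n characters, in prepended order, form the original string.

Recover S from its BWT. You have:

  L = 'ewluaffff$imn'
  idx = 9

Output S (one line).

LF mapping: 2 12 8 11 1 3 4 5 6 0 7 9 10
Walk LF starting at row 9, prepending L[row]:
  step 1: row=9, L[9]='$', prepend. Next row=LF[9]=0
  step 2: row=0, L[0]='e', prepend. Next row=LF[0]=2
  step 3: row=2, L[2]='l', prepend. Next row=LF[2]=8
  step 4: row=8, L[8]='f', prepend. Next row=LF[8]=6
  step 5: row=6, L[6]='f', prepend. Next row=LF[6]=4
  step 6: row=4, L[4]='a', prepend. Next row=LF[4]=1
  step 7: row=1, L[1]='w', prepend. Next row=LF[1]=12
  step 8: row=12, L[12]='n', prepend. Next row=LF[12]=10
  step 9: row=10, L[10]='i', prepend. Next row=LF[10]=7
  step 10: row=7, L[7]='f', prepend. Next row=LF[7]=5
  step 11: row=5, L[5]='f', prepend. Next row=LF[5]=3
  step 12: row=3, L[3]='u', prepend. Next row=LF[3]=11
  step 13: row=11, L[11]='m', prepend. Next row=LF[11]=9
Reversed output: muffinwaffle$

Answer: muffinwaffle$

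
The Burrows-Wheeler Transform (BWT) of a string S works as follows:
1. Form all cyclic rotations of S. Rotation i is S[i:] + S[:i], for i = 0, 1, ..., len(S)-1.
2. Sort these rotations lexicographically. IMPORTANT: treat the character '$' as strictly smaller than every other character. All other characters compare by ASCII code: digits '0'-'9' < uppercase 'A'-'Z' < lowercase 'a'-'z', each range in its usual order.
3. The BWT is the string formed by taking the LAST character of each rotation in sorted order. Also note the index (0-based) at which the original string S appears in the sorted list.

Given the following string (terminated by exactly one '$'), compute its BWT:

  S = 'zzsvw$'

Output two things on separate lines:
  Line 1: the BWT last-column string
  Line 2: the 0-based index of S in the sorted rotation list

All 6 rotations (rotation i = S[i:]+S[:i]):
  rot[0] = zzsvw$
  rot[1] = zsvw$z
  rot[2] = svw$zz
  rot[3] = vw$zzs
  rot[4] = w$zzsv
  rot[5] = $zzsvw
Sorted (with $ < everything):
  sorted[0] = $zzsvw  (last char: 'w')
  sorted[1] = svw$zz  (last char: 'z')
  sorted[2] = vw$zzs  (last char: 's')
  sorted[3] = w$zzsv  (last char: 'v')
  sorted[4] = zsvw$z  (last char: 'z')
  sorted[5] = zzsvw$  (last char: '$')
Last column: wzsvz$
Original string S is at sorted index 5

Answer: wzsvz$
5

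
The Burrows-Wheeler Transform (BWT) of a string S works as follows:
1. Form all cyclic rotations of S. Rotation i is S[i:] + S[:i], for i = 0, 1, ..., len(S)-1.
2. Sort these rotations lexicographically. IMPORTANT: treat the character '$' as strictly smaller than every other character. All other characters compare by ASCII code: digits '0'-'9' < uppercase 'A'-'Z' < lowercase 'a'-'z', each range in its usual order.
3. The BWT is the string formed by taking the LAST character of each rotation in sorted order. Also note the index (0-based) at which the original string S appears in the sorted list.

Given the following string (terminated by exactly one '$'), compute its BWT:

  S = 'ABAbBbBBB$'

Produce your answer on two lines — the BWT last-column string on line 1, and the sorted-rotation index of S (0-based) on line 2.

All 10 rotations (rotation i = S[i:]+S[:i]):
  rot[0] = ABAbBbBBB$
  rot[1] = BAbBbBBB$A
  rot[2] = AbBbBBB$AB
  rot[3] = bBbBBB$ABA
  rot[4] = BbBBB$ABAb
  rot[5] = bBBB$ABAbB
  rot[6] = BBB$ABAbBb
  rot[7] = BB$ABAbBbB
  rot[8] = B$ABAbBbBB
  rot[9] = $ABAbBbBBB
Sorted (with $ < everything):
  sorted[0] = $ABAbBbBBB  (last char: 'B')
  sorted[1] = ABAbBbBBB$  (last char: '$')
  sorted[2] = AbBbBBB$AB  (last char: 'B')
  sorted[3] = B$ABAbBbBB  (last char: 'B')
  sorted[4] = BAbBbBBB$A  (last char: 'A')
  sorted[5] = BB$ABAbBbB  (last char: 'B')
  sorted[6] = BBB$ABAbBb  (last char: 'b')
  sorted[7] = BbBBB$ABAb  (last char: 'b')
  sorted[8] = bBBB$ABAbB  (last char: 'B')
  sorted[9] = bBbBBB$ABA  (last char: 'A')
Last column: B$BBABbbBA
Original string S is at sorted index 1

Answer: B$BBABbbBA
1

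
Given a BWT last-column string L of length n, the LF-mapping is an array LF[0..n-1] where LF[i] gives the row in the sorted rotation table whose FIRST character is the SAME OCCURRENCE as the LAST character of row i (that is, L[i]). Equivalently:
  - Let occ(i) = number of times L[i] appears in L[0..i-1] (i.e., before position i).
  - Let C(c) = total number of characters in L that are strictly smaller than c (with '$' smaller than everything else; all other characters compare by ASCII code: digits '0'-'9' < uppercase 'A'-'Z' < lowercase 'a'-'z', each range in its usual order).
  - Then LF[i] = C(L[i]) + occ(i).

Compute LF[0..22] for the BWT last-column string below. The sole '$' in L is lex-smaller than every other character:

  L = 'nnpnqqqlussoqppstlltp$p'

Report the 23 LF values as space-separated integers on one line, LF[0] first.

Char counts: '$':1, 'l':3, 'n':3, 'o':1, 'p':5, 'q':4, 's':3, 't':2, 'u':1
C (first-col start): C('$')=0, C('l')=1, C('n')=4, C('o')=7, C('p')=8, C('q')=13, C('s')=17, C('t')=20, C('u')=22
L[0]='n': occ=0, LF[0]=C('n')+0=4+0=4
L[1]='n': occ=1, LF[1]=C('n')+1=4+1=5
L[2]='p': occ=0, LF[2]=C('p')+0=8+0=8
L[3]='n': occ=2, LF[3]=C('n')+2=4+2=6
L[4]='q': occ=0, LF[4]=C('q')+0=13+0=13
L[5]='q': occ=1, LF[5]=C('q')+1=13+1=14
L[6]='q': occ=2, LF[6]=C('q')+2=13+2=15
L[7]='l': occ=0, LF[7]=C('l')+0=1+0=1
L[8]='u': occ=0, LF[8]=C('u')+0=22+0=22
L[9]='s': occ=0, LF[9]=C('s')+0=17+0=17
L[10]='s': occ=1, LF[10]=C('s')+1=17+1=18
L[11]='o': occ=0, LF[11]=C('o')+0=7+0=7
L[12]='q': occ=3, LF[12]=C('q')+3=13+3=16
L[13]='p': occ=1, LF[13]=C('p')+1=8+1=9
L[14]='p': occ=2, LF[14]=C('p')+2=8+2=10
L[15]='s': occ=2, LF[15]=C('s')+2=17+2=19
L[16]='t': occ=0, LF[16]=C('t')+0=20+0=20
L[17]='l': occ=1, LF[17]=C('l')+1=1+1=2
L[18]='l': occ=2, LF[18]=C('l')+2=1+2=3
L[19]='t': occ=1, LF[19]=C('t')+1=20+1=21
L[20]='p': occ=3, LF[20]=C('p')+3=8+3=11
L[21]='$': occ=0, LF[21]=C('$')+0=0+0=0
L[22]='p': occ=4, LF[22]=C('p')+4=8+4=12

Answer: 4 5 8 6 13 14 15 1 22 17 18 7 16 9 10 19 20 2 3 21 11 0 12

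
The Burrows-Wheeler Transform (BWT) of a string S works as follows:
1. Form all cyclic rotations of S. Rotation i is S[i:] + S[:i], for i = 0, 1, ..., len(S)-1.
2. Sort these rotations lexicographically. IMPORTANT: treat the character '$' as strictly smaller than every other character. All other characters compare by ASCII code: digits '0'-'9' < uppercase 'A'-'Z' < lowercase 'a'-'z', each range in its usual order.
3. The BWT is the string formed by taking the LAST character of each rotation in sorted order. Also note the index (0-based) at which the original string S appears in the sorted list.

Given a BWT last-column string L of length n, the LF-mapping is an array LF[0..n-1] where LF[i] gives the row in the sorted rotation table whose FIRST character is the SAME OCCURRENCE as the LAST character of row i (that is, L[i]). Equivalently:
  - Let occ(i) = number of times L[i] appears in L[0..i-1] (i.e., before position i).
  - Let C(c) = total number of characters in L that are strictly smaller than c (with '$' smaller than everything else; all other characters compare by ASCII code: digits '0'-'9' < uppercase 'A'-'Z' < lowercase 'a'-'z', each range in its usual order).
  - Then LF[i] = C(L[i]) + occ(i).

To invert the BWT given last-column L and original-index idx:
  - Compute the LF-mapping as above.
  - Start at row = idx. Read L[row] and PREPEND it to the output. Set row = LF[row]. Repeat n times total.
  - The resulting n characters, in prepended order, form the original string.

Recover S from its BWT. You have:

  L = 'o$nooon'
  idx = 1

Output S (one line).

Answer: nnoooo$

Derivation:
LF mapping: 3 0 1 4 5 6 2
Walk LF starting at row 1, prepending L[row]:
  step 1: row=1, L[1]='$', prepend. Next row=LF[1]=0
  step 2: row=0, L[0]='o', prepend. Next row=LF[0]=3
  step 3: row=3, L[3]='o', prepend. Next row=LF[3]=4
  step 4: row=4, L[4]='o', prepend. Next row=LF[4]=5
  step 5: row=5, L[5]='o', prepend. Next row=LF[5]=6
  step 6: row=6, L[6]='n', prepend. Next row=LF[6]=2
  step 7: row=2, L[2]='n', prepend. Next row=LF[2]=1
Reversed output: nnoooo$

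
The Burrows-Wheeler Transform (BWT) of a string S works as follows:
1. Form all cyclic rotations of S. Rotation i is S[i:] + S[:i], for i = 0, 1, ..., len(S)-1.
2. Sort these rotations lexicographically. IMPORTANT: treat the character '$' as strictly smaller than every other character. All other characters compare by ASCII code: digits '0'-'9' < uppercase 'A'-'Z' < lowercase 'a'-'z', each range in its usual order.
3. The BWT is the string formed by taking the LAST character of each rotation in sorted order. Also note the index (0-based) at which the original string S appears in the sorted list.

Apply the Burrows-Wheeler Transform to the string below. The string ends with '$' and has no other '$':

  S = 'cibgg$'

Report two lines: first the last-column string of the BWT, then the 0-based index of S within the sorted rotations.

Answer: gi$gbc
2

Derivation:
All 6 rotations (rotation i = S[i:]+S[:i]):
  rot[0] = cibgg$
  rot[1] = ibgg$c
  rot[2] = bgg$ci
  rot[3] = gg$cib
  rot[4] = g$cibg
  rot[5] = $cibgg
Sorted (with $ < everything):
  sorted[0] = $cibgg  (last char: 'g')
  sorted[1] = bgg$ci  (last char: 'i')
  sorted[2] = cibgg$  (last char: '$')
  sorted[3] = g$cibg  (last char: 'g')
  sorted[4] = gg$cib  (last char: 'b')
  sorted[5] = ibgg$c  (last char: 'c')
Last column: gi$gbc
Original string S is at sorted index 2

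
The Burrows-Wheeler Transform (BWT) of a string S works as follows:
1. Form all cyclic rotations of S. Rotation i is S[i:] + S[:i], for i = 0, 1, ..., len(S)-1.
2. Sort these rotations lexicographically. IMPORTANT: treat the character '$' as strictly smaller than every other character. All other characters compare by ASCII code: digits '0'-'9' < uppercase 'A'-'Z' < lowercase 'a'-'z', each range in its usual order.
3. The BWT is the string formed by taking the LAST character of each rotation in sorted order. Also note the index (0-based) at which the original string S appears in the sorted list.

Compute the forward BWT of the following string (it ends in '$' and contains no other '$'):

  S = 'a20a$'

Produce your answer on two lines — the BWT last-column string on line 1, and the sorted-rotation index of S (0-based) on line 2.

All 5 rotations (rotation i = S[i:]+S[:i]):
  rot[0] = a20a$
  rot[1] = 20a$a
  rot[2] = 0a$a2
  rot[3] = a$a20
  rot[4] = $a20a
Sorted (with $ < everything):
  sorted[0] = $a20a  (last char: 'a')
  sorted[1] = 0a$a2  (last char: '2')
  sorted[2] = 20a$a  (last char: 'a')
  sorted[3] = a$a20  (last char: '0')
  sorted[4] = a20a$  (last char: '$')
Last column: a2a0$
Original string S is at sorted index 4

Answer: a2a0$
4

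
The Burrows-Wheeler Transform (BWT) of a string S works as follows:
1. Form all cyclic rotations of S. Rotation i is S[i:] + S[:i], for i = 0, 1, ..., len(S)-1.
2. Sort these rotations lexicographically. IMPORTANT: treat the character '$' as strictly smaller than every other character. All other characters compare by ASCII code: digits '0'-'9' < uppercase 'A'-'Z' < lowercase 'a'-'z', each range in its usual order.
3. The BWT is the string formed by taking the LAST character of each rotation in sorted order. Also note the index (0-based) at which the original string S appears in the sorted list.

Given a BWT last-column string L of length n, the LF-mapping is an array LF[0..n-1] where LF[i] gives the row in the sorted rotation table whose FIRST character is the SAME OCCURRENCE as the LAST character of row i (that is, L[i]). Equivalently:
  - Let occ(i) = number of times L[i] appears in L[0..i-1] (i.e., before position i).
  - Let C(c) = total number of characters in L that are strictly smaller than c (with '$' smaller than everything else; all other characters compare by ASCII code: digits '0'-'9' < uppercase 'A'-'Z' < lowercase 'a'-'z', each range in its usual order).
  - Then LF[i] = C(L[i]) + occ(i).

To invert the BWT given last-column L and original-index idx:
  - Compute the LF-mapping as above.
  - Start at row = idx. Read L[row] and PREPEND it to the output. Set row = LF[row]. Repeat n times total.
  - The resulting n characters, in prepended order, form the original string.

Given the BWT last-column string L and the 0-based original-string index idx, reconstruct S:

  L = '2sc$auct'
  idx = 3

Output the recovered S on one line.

LF mapping: 1 5 3 0 2 7 4 6
Walk LF starting at row 3, prepending L[row]:
  step 1: row=3, L[3]='$', prepend. Next row=LF[3]=0
  step 2: row=0, L[0]='2', prepend. Next row=LF[0]=1
  step 3: row=1, L[1]='s', prepend. Next row=LF[1]=5
  step 4: row=5, L[5]='u', prepend. Next row=LF[5]=7
  step 5: row=7, L[7]='t', prepend. Next row=LF[7]=6
  step 6: row=6, L[6]='c', prepend. Next row=LF[6]=4
  step 7: row=4, L[4]='a', prepend. Next row=LF[4]=2
  step 8: row=2, L[2]='c', prepend. Next row=LF[2]=3
Reversed output: cactus2$

Answer: cactus2$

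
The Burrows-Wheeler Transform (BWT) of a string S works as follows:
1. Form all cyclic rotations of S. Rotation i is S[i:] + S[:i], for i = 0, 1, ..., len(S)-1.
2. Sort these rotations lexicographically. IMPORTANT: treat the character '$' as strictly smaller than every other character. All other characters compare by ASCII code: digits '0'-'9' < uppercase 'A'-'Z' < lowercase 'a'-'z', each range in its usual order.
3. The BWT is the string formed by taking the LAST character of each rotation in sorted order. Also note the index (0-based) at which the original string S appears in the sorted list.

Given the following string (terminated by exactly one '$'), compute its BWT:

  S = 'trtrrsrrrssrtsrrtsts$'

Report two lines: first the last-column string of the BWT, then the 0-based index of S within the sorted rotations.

Answer: sstrsrrtsrtrtsrtr$srr
17

Derivation:
All 21 rotations (rotation i = S[i:]+S[:i]):
  rot[0] = trtrrsrrrssrtsrrtsts$
  rot[1] = rtrrsrrrssrtsrrtsts$t
  rot[2] = trrsrrrssrtsrrtsts$tr
  rot[3] = rrsrrrssrtsrrtsts$trt
  rot[4] = rsrrrssrtsrrtsts$trtr
  rot[5] = srrrssrtsrrtsts$trtrr
  rot[6] = rrrssrtsrrtsts$trtrrs
  rot[7] = rrssrtsrrtsts$trtrrsr
  rot[8] = rssrtsrrtsts$trtrrsrr
  rot[9] = ssrtsrrtsts$trtrrsrrr
  rot[10] = srtsrrtsts$trtrrsrrrs
  rot[11] = rtsrrtsts$trtrrsrrrss
  rot[12] = tsrrtsts$trtrrsrrrssr
  rot[13] = srrtsts$trtrrsrrrssrt
  rot[14] = rrtsts$trtrrsrrrssrts
  rot[15] = rtsts$trtrrsrrrssrtsr
  rot[16] = tsts$trtrrsrrrssrtsrr
  rot[17] = sts$trtrrsrrrssrtsrrt
  rot[18] = ts$trtrrsrrrssrtsrrts
  rot[19] = s$trtrrsrrrssrtsrrtst
  rot[20] = $trtrrsrrrssrtsrrtsts
Sorted (with $ < everything):
  sorted[0] = $trtrrsrrrssrtsrrtsts  (last char: 's')
  sorted[1] = rrrssrtsrrtsts$trtrrs  (last char: 's')
  sorted[2] = rrsrrrssrtsrrtsts$trt  (last char: 't')
  sorted[3] = rrssrtsrrtsts$trtrrsr  (last char: 'r')
  sorted[4] = rrtsts$trtrrsrrrssrts  (last char: 's')
  sorted[5] = rsrrrssrtsrrtsts$trtr  (last char: 'r')
  sorted[6] = rssrtsrrtsts$trtrrsrr  (last char: 'r')
  sorted[7] = rtrrsrrrssrtsrrtsts$t  (last char: 't')
  sorted[8] = rtsrrtsts$trtrrsrrrss  (last char: 's')
  sorted[9] = rtsts$trtrrsrrrssrtsr  (last char: 'r')
  sorted[10] = s$trtrrsrrrssrtsrrtst  (last char: 't')
  sorted[11] = srrrssrtsrrtsts$trtrr  (last char: 'r')
  sorted[12] = srrtsts$trtrrsrrrssrt  (last char: 't')
  sorted[13] = srtsrrtsts$trtrrsrrrs  (last char: 's')
  sorted[14] = ssrtsrrtsts$trtrrsrrr  (last char: 'r')
  sorted[15] = sts$trtrrsrrrssrtsrrt  (last char: 't')
  sorted[16] = trrsrrrssrtsrrtsts$tr  (last char: 'r')
  sorted[17] = trtrrsrrrssrtsrrtsts$  (last char: '$')
  sorted[18] = ts$trtrrsrrrssrtsrrts  (last char: 's')
  sorted[19] = tsrrtsts$trtrrsrrrssr  (last char: 'r')
  sorted[20] = tsts$trtrrsrrrssrtsrr  (last char: 'r')
Last column: sstrsrrtsrtrtsrtr$srr
Original string S is at sorted index 17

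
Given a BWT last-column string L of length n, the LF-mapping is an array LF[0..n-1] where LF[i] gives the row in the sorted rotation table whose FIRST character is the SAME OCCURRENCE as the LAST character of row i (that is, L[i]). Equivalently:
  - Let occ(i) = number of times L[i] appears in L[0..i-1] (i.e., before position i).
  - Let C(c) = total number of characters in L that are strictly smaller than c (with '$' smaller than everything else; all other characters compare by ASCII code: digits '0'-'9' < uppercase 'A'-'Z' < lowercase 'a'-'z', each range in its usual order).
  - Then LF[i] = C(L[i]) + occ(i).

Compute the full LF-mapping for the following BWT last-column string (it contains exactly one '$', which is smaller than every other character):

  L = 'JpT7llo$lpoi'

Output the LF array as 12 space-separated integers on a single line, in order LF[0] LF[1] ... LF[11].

Answer: 2 10 3 1 5 6 8 0 7 11 9 4

Derivation:
Char counts: '$':1, '7':1, 'J':1, 'T':1, 'i':1, 'l':3, 'o':2, 'p':2
C (first-col start): C('$')=0, C('7')=1, C('J')=2, C('T')=3, C('i')=4, C('l')=5, C('o')=8, C('p')=10
L[0]='J': occ=0, LF[0]=C('J')+0=2+0=2
L[1]='p': occ=0, LF[1]=C('p')+0=10+0=10
L[2]='T': occ=0, LF[2]=C('T')+0=3+0=3
L[3]='7': occ=0, LF[3]=C('7')+0=1+0=1
L[4]='l': occ=0, LF[4]=C('l')+0=5+0=5
L[5]='l': occ=1, LF[5]=C('l')+1=5+1=6
L[6]='o': occ=0, LF[6]=C('o')+0=8+0=8
L[7]='$': occ=0, LF[7]=C('$')+0=0+0=0
L[8]='l': occ=2, LF[8]=C('l')+2=5+2=7
L[9]='p': occ=1, LF[9]=C('p')+1=10+1=11
L[10]='o': occ=1, LF[10]=C('o')+1=8+1=9
L[11]='i': occ=0, LF[11]=C('i')+0=4+0=4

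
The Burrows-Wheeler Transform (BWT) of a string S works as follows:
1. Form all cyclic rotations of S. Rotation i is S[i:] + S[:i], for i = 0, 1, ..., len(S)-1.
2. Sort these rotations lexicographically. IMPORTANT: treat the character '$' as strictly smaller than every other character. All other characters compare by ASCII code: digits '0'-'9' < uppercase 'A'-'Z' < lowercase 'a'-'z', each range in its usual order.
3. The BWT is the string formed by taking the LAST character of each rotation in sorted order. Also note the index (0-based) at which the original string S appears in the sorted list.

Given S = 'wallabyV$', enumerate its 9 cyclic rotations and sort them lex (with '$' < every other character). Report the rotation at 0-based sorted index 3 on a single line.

Answer: allabyV$w

Derivation:
All 9 rotations (rotation i = S[i:]+S[:i]):
  rot[0] = wallabyV$
  rot[1] = allabyV$w
  rot[2] = llabyV$wa
  rot[3] = labyV$wal
  rot[4] = abyV$wall
  rot[5] = byV$walla
  rot[6] = yV$wallab
  rot[7] = V$wallaby
  rot[8] = $wallabyV
Sorted (with $ < everything):
  sorted[0] = $wallabyV
  sorted[1] = V$wallaby
  sorted[2] = abyV$wall
  sorted[3] = allabyV$w
  sorted[4] = byV$walla
  sorted[5] = labyV$wal
  sorted[6] = llabyV$wa
  sorted[7] = wallabyV$
  sorted[8] = yV$wallab
sorted[3] = allabyV$w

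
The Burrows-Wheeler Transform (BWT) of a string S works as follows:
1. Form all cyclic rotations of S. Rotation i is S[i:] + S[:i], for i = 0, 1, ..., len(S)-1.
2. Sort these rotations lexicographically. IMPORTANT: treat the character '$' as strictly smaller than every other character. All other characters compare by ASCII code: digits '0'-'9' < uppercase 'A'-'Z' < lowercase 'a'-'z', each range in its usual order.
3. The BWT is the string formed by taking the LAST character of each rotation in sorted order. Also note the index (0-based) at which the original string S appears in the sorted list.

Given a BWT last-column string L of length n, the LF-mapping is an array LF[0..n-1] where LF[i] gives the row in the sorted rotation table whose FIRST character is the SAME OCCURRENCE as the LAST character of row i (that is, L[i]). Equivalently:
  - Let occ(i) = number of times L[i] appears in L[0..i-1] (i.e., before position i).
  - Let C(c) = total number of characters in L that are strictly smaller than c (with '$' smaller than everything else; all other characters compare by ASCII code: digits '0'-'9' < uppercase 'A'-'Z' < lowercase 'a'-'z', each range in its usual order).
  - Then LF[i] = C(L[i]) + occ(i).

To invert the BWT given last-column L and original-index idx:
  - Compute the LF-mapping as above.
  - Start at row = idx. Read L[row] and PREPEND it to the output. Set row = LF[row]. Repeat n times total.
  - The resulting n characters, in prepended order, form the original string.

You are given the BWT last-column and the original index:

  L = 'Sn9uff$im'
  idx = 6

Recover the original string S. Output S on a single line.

LF mapping: 2 7 1 8 3 4 0 5 6
Walk LF starting at row 6, prepending L[row]:
  step 1: row=6, L[6]='$', prepend. Next row=LF[6]=0
  step 2: row=0, L[0]='S', prepend. Next row=LF[0]=2
  step 3: row=2, L[2]='9', prepend. Next row=LF[2]=1
  step 4: row=1, L[1]='n', prepend. Next row=LF[1]=7
  step 5: row=7, L[7]='i', prepend. Next row=LF[7]=5
  step 6: row=5, L[5]='f', prepend. Next row=LF[5]=4
  step 7: row=4, L[4]='f', prepend. Next row=LF[4]=3
  step 8: row=3, L[3]='u', prepend. Next row=LF[3]=8
  step 9: row=8, L[8]='m', prepend. Next row=LF[8]=6
Reversed output: muffin9S$

Answer: muffin9S$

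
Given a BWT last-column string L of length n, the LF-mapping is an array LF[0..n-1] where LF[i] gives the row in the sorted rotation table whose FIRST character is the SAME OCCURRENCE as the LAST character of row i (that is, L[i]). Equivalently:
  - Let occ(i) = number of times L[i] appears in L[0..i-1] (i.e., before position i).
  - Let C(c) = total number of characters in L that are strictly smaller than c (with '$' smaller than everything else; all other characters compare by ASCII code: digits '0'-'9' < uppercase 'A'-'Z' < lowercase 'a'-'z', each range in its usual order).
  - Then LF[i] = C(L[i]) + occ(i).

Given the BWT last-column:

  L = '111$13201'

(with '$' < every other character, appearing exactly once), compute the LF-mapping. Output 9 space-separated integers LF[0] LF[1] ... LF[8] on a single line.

Answer: 2 3 4 0 5 8 7 1 6

Derivation:
Char counts: '$':1, '0':1, '1':5, '2':1, '3':1
C (first-col start): C('$')=0, C('0')=1, C('1')=2, C('2')=7, C('3')=8
L[0]='1': occ=0, LF[0]=C('1')+0=2+0=2
L[1]='1': occ=1, LF[1]=C('1')+1=2+1=3
L[2]='1': occ=2, LF[2]=C('1')+2=2+2=4
L[3]='$': occ=0, LF[3]=C('$')+0=0+0=0
L[4]='1': occ=3, LF[4]=C('1')+3=2+3=5
L[5]='3': occ=0, LF[5]=C('3')+0=8+0=8
L[6]='2': occ=0, LF[6]=C('2')+0=7+0=7
L[7]='0': occ=0, LF[7]=C('0')+0=1+0=1
L[8]='1': occ=4, LF[8]=C('1')+4=2+4=6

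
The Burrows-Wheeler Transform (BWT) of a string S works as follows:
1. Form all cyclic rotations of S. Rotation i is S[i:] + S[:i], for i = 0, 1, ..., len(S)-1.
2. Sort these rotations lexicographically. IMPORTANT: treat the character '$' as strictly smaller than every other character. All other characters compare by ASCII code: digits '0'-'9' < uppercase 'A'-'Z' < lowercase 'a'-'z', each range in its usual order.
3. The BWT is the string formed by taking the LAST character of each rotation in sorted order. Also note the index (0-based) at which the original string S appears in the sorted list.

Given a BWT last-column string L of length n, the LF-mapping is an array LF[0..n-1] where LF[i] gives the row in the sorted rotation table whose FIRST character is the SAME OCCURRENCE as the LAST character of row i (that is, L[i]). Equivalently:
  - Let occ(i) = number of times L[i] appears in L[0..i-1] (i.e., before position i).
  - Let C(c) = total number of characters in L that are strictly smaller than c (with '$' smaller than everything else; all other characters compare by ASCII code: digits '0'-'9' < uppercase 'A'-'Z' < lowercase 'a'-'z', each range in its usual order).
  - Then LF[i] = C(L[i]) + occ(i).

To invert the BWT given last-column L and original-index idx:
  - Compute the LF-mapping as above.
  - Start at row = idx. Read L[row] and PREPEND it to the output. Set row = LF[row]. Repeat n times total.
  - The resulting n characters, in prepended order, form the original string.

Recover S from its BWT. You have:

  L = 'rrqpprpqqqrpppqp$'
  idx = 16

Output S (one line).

LF mapping: 13 14 8 1 2 15 3 9 10 11 16 4 5 6 12 7 0
Walk LF starting at row 16, prepending L[row]:
  step 1: row=16, L[16]='$', prepend. Next row=LF[16]=0
  step 2: row=0, L[0]='r', prepend. Next row=LF[0]=13
  step 3: row=13, L[13]='p', prepend. Next row=LF[13]=6
  step 4: row=6, L[6]='p', prepend. Next row=LF[6]=3
  step 5: row=3, L[3]='p', prepend. Next row=LF[3]=1
  step 6: row=1, L[1]='r', prepend. Next row=LF[1]=14
  step 7: row=14, L[14]='q', prepend. Next row=LF[14]=12
  step 8: row=12, L[12]='p', prepend. Next row=LF[12]=5
  step 9: row=5, L[5]='r', prepend. Next row=LF[5]=15
  step 10: row=15, L[15]='p', prepend. Next row=LF[15]=7
  step 11: row=7, L[7]='q', prepend. Next row=LF[7]=9
  step 12: row=9, L[9]='q', prepend. Next row=LF[9]=11
  step 13: row=11, L[11]='p', prepend. Next row=LF[11]=4
  step 14: row=4, L[4]='p', prepend. Next row=LF[4]=2
  step 15: row=2, L[2]='q', prepend. Next row=LF[2]=8
  step 16: row=8, L[8]='q', prepend. Next row=LF[8]=10
  step 17: row=10, L[10]='r', prepend. Next row=LF[10]=16
Reversed output: rqqppqqprpqrpppr$

Answer: rqqppqqprpqrpppr$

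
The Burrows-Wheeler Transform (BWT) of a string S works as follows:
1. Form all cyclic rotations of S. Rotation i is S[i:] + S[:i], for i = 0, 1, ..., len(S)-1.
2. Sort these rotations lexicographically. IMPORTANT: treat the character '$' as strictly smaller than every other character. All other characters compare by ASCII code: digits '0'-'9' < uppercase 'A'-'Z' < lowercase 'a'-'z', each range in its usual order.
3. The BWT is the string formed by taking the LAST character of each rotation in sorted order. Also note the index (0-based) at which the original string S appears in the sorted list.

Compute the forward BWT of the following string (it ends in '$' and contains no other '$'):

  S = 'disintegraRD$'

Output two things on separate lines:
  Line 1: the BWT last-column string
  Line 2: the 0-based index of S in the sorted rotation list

All 13 rotations (rotation i = S[i:]+S[:i]):
  rot[0] = disintegraRD$
  rot[1] = isintegraRD$d
  rot[2] = sintegraRD$di
  rot[3] = integraRD$dis
  rot[4] = ntegraRD$disi
  rot[5] = tegraRD$disin
  rot[6] = egraRD$disint
  rot[7] = graRD$disinte
  rot[8] = raRD$disinteg
  rot[9] = aRD$disintegr
  rot[10] = RD$disintegra
  rot[11] = D$disintegraR
  rot[12] = $disintegraRD
Sorted (with $ < everything):
  sorted[0] = $disintegraRD  (last char: 'D')
  sorted[1] = D$disintegraR  (last char: 'R')
  sorted[2] = RD$disintegra  (last char: 'a')
  sorted[3] = aRD$disintegr  (last char: 'r')
  sorted[4] = disintegraRD$  (last char: '$')
  sorted[5] = egraRD$disint  (last char: 't')
  sorted[6] = graRD$disinte  (last char: 'e')
  sorted[7] = integraRD$dis  (last char: 's')
  sorted[8] = isintegraRD$d  (last char: 'd')
  sorted[9] = ntegraRD$disi  (last char: 'i')
  sorted[10] = raRD$disinteg  (last char: 'g')
  sorted[11] = sintegraRD$di  (last char: 'i')
  sorted[12] = tegraRD$disin  (last char: 'n')
Last column: DRar$tesdigin
Original string S is at sorted index 4

Answer: DRar$tesdigin
4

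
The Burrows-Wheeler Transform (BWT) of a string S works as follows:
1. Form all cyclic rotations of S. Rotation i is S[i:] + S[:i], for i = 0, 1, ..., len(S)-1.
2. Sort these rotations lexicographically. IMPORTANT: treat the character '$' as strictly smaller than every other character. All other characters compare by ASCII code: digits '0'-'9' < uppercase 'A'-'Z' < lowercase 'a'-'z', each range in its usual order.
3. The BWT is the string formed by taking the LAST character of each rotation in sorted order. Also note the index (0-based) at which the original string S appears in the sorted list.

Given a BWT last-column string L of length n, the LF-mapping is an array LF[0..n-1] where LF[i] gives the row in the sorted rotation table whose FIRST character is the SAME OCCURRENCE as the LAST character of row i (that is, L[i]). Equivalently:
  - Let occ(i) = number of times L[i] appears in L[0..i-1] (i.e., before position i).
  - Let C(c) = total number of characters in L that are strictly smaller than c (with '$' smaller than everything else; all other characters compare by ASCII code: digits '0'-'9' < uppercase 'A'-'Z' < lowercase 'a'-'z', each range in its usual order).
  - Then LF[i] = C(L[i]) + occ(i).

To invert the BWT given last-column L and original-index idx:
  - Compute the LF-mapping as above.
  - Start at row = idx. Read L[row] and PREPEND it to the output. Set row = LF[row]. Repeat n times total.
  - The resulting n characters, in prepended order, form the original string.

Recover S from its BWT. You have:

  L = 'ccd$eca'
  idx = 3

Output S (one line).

LF mapping: 2 3 5 0 6 4 1
Walk LF starting at row 3, prepending L[row]:
  step 1: row=3, L[3]='$', prepend. Next row=LF[3]=0
  step 2: row=0, L[0]='c', prepend. Next row=LF[0]=2
  step 3: row=2, L[2]='d', prepend. Next row=LF[2]=5
  step 4: row=5, L[5]='c', prepend. Next row=LF[5]=4
  step 5: row=4, L[4]='e', prepend. Next row=LF[4]=6
  step 6: row=6, L[6]='a', prepend. Next row=LF[6]=1
  step 7: row=1, L[1]='c', prepend. Next row=LF[1]=3
Reversed output: caecdc$

Answer: caecdc$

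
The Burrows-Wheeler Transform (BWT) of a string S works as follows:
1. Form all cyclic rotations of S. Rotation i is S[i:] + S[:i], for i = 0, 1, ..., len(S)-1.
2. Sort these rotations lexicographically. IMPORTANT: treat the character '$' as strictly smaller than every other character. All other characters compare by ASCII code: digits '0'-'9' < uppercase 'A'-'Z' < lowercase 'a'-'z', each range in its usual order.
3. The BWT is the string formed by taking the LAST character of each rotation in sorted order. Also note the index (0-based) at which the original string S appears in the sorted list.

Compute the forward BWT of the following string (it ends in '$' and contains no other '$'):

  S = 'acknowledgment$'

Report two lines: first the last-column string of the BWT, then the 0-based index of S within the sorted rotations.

All 15 rotations (rotation i = S[i:]+S[:i]):
  rot[0] = acknowledgment$
  rot[1] = cknowledgment$a
  rot[2] = knowledgment$ac
  rot[3] = nowledgment$ack
  rot[4] = owledgment$ackn
  rot[5] = wledgment$ackno
  rot[6] = ledgment$acknow
  rot[7] = edgment$acknowl
  rot[8] = dgment$acknowle
  rot[9] = gment$acknowled
  rot[10] = ment$acknowledg
  rot[11] = ent$acknowledgm
  rot[12] = nt$acknowledgme
  rot[13] = t$acknowledgmen
  rot[14] = $acknowledgment
Sorted (with $ < everything):
  sorted[0] = $acknowledgment  (last char: 't')
  sorted[1] = acknowledgment$  (last char: '$')
  sorted[2] = cknowledgment$a  (last char: 'a')
  sorted[3] = dgment$acknowle  (last char: 'e')
  sorted[4] = edgment$acknowl  (last char: 'l')
  sorted[5] = ent$acknowledgm  (last char: 'm')
  sorted[6] = gment$acknowled  (last char: 'd')
  sorted[7] = knowledgment$ac  (last char: 'c')
  sorted[8] = ledgment$acknow  (last char: 'w')
  sorted[9] = ment$acknowledg  (last char: 'g')
  sorted[10] = nowledgment$ack  (last char: 'k')
  sorted[11] = nt$acknowledgme  (last char: 'e')
  sorted[12] = owledgment$ackn  (last char: 'n')
  sorted[13] = t$acknowledgmen  (last char: 'n')
  sorted[14] = wledgment$ackno  (last char: 'o')
Last column: t$aelmdcwgkenno
Original string S is at sorted index 1

Answer: t$aelmdcwgkenno
1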